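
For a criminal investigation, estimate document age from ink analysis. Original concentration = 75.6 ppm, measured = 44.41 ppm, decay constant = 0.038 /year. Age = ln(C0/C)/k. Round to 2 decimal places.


Document age estimation:
C0/C = 75.6 / 44.41 = 1.702319
ln(C0/C) = 0.531991
t = 0.531991 / 0.038 = 14.00 years

14.00


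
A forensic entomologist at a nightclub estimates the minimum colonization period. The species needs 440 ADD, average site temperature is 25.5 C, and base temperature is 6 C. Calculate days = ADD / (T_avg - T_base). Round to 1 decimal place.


Insect development time:
Effective temperature = avg_temp - T_base = 25.5 - 6 = 19.5 C
Days = ADD / effective_temp = 440 / 19.5 = 22.6 days

22.6


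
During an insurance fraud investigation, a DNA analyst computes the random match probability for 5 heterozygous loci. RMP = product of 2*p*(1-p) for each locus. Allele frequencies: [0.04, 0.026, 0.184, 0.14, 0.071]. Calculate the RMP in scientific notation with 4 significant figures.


Computing RMP for 5 loci:
Locus 1: 2 * 0.04 * 0.96 = 0.0768
Locus 2: 2 * 0.026 * 0.974 = 0.050648
Locus 3: 2 * 0.184 * 0.816 = 0.300288
Locus 4: 2 * 0.14 * 0.86 = 0.2408
Locus 5: 2 * 0.071 * 0.929 = 0.131918
RMP = 3.710e-05

3.710e-05


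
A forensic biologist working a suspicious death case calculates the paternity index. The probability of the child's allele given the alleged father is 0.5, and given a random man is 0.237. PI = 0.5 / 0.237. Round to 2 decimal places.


Paternity Index calculation:
PI = P(allele|father) / P(allele|random)
PI = 0.5 / 0.237
PI = 2.11

2.11


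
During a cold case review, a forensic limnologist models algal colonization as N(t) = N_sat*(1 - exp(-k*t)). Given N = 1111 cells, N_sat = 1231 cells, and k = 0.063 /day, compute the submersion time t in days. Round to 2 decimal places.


PMSI from diatom colonization curve:
N / N_sat = 1111 / 1231 = 0.902518
1 - N/N_sat = 0.097482
ln(1 - N/N_sat) = -2.328088
t = -ln(1 - N/N_sat) / k = -(-2.328088) / 0.063 = 36.95 days

36.95


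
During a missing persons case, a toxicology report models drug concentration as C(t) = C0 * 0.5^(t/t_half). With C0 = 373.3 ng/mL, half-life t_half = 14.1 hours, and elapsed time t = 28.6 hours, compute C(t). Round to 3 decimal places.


Drug concentration decay:
Number of half-lives = t / t_half = 28.6 / 14.1 = 2.028369
Decay factor = 0.5^2.028369 = 0.24513205
C(t) = 373.3 * 0.24513205 = 91.508 ng/mL

91.508


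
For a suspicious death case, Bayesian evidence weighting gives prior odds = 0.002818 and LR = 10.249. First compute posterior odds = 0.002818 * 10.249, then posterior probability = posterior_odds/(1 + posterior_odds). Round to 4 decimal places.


Bayesian evidence evaluation:
Posterior odds = prior_odds * LR = 0.002818 * 10.249 = 0.02888168
Posterior probability = posterior_odds / (1 + posterior_odds)
= 0.02888168 / (1 + 0.02888168)
= 0.02888168 / 1.02888168
= 0.0281

0.0281


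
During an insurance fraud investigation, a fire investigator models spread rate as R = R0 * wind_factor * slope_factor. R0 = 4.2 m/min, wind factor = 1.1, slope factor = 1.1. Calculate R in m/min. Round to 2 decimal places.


Fire spread rate calculation:
R = R0 * wind_factor * slope_factor
= 4.2 * 1.1 * 1.1
= 4.62 * 1.1
= 5.08 m/min

5.08


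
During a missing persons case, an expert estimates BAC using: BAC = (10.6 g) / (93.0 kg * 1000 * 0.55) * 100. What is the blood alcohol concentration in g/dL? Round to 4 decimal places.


Applying the Widmark formula:
BAC = (dose_g / (body_wt * 1000 * r)) * 100
Denominator = 93.0 * 1000 * 0.55 = 51150
BAC = (10.6 / 51150) * 100
BAC = 0.0207 g/dL

0.0207


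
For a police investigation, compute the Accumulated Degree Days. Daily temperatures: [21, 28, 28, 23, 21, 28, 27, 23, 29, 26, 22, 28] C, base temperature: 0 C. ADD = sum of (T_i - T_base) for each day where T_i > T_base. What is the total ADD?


Computing ADD day by day:
Day 1: max(0, 21 - 0) = 21
Day 2: max(0, 28 - 0) = 28
Day 3: max(0, 28 - 0) = 28
Day 4: max(0, 23 - 0) = 23
Day 5: max(0, 21 - 0) = 21
Day 6: max(0, 28 - 0) = 28
Day 7: max(0, 27 - 0) = 27
Day 8: max(0, 23 - 0) = 23
Day 9: max(0, 29 - 0) = 29
Day 10: max(0, 26 - 0) = 26
Day 11: max(0, 22 - 0) = 22
Day 12: max(0, 28 - 0) = 28
Total ADD = 304

304


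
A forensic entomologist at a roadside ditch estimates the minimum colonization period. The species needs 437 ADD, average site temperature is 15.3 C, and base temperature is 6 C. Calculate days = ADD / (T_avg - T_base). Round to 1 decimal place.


Insect development time:
Effective temperature = avg_temp - T_base = 15.3 - 6 = 9.3 C
Days = ADD / effective_temp = 437 / 9.3 = 47.0 days

47.0


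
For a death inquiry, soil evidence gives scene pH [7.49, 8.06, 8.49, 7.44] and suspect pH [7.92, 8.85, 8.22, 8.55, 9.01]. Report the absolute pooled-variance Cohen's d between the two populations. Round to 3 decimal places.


Pooled-variance Cohen's d for soil pH comparison:
Scene mean = 31.48 / 4 = 7.87
Suspect mean = 42.55 / 5 = 8.51
Scene sample variance s_s^2 = 0.249933
Suspect sample variance s_c^2 = 0.19985
Pooled variance = ((n_s-1)*s_s^2 + (n_c-1)*s_c^2) / (n_s + n_c - 2) = 0.221314
Pooled SD = sqrt(0.221314) = 0.47044
Mean difference = -0.64
|d| = |-0.64| / 0.47044 = 1.360

1.360


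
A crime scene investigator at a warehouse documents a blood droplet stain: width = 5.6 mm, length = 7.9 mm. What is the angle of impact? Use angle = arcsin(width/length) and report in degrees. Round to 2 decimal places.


Blood spatter impact angle calculation:
width / length = 5.6 / 7.9 = 0.708861
angle = arcsin(0.708861)
angle = 45.14 degrees

45.14


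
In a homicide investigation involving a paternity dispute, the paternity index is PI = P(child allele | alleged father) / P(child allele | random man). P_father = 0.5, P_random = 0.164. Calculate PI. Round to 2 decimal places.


Paternity Index calculation:
PI = P(allele|father) / P(allele|random)
PI = 0.5 / 0.164
PI = 3.05

3.05


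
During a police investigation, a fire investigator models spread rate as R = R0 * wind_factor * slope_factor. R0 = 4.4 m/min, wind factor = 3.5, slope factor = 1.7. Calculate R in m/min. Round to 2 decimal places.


Fire spread rate calculation:
R = R0 * wind_factor * slope_factor
= 4.4 * 3.5 * 1.7
= 15.4 * 1.7
= 26.18 m/min

26.18


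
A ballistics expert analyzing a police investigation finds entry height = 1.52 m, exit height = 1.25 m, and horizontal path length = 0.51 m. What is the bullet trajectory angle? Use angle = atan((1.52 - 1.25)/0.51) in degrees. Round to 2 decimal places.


Bullet trajectory angle:
Height difference = 1.52 - 1.25 = 0.27 m
angle = atan(0.27 / 0.51)
angle = atan(0.529412)
angle = 27.90 degrees

27.90


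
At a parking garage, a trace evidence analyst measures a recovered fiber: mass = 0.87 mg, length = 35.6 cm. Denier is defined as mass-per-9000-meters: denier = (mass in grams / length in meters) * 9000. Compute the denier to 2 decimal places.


Denier calculation:
Mass in grams = 0.87 mg / 1000 = 0.00087 g
Length in meters = 35.6 cm / 100 = 0.356 m
Linear density = mass / length = 0.00087 / 0.356 = 0.00244382 g/m
Denier = (g/m) * 9000 = 0.00244382 * 9000 = 21.99

21.99


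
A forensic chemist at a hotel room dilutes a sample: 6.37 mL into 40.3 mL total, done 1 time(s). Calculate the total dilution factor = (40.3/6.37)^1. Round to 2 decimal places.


Dilution factor calculation:
Single dilution = V_total / V_sample = 40.3 / 6.37 ≈ 6.326531
Number of dilutions = 1
Total DF = (40.3 / 6.37)^1 (full precision, rounded at the end) = 6.33

6.33


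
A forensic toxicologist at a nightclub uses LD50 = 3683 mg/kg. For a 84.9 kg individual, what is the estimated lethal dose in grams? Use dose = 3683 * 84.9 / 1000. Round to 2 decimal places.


Lethal dose calculation:
Lethal dose = LD50 * body_weight / 1000
= 3683 * 84.9 / 1000
= 312686.7 / 1000
= 312.69 g

312.69


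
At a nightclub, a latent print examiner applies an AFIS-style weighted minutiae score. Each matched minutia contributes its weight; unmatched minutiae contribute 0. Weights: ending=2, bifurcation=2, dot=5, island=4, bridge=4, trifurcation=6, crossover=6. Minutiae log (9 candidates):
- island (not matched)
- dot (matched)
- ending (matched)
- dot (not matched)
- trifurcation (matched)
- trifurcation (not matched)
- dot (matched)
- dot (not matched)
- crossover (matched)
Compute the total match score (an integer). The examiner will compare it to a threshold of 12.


Weighted minutiae match score:
  island: not matched, +0
  dot: matched, +5 (running total 5)
  ending: matched, +2 (running total 7)
  dot: not matched, +0
  trifurcation: matched, +6 (running total 13)
  trifurcation: not matched, +0
  dot: matched, +5 (running total 18)
  dot: not matched, +0
  crossover: matched, +6 (running total 24)
Total score = 24
Threshold = 12; verdict = identification

24


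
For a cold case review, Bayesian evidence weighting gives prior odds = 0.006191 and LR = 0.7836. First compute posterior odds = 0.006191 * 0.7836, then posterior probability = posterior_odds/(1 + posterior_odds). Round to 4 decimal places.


Bayesian evidence evaluation:
Posterior odds = prior_odds * LR = 0.006191 * 0.7836 = 0.004851268
Posterior probability = posterior_odds / (1 + posterior_odds)
= 0.004851268 / (1 + 0.004851268)
= 0.004851268 / 1.004851268
= 0.0048

0.0048


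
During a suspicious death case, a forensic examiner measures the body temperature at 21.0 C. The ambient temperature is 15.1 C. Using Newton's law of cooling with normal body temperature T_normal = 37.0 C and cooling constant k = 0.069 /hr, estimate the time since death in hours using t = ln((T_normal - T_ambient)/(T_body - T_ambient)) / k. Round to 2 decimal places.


Using Newton's law of cooling:
t = ln((T_normal - T_ambient) / (T_body - T_ambient)) / k
T_normal - T_ambient = 21.9
T_body - T_ambient = 5.9
Ratio = 3.711864
ln(ratio) = 1.311534
t = 1.311534 / 0.069 = 19.01 hours

19.01


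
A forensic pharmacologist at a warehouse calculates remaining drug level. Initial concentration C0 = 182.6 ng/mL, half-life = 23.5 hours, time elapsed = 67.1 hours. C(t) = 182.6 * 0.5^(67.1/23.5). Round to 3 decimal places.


Drug concentration decay:
Number of half-lives = t / t_half = 67.1 / 23.5 = 2.855319
Decay factor = 0.5^2.855319 = 0.13818577
C(t) = 182.6 * 0.13818577 = 25.233 ng/mL

25.233


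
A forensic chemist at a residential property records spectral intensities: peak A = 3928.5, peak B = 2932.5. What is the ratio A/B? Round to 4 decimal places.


Spectral peak ratio:
Peak A = 3928.5 counts
Peak B = 2932.5 counts
Ratio = 3928.5 / 2932.5 = 1.3396

1.3396


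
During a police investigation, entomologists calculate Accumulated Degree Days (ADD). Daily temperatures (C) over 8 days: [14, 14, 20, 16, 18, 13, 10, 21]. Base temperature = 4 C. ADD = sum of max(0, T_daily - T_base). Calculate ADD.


Computing ADD day by day:
Day 1: max(0, 14 - 4) = 10
Day 2: max(0, 14 - 4) = 10
Day 3: max(0, 20 - 4) = 16
Day 4: max(0, 16 - 4) = 12
Day 5: max(0, 18 - 4) = 14
Day 6: max(0, 13 - 4) = 9
Day 7: max(0, 10 - 4) = 6
Day 8: max(0, 21 - 4) = 17
Total ADD = 94

94


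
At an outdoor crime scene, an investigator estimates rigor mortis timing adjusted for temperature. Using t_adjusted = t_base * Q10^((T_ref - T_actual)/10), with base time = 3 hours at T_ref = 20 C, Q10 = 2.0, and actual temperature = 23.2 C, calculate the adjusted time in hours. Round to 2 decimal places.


Rigor mortis time adjustment:
Exponent = (T_ref - T_actual) / 10 = (20 - 23.2) / 10 = -0.32
Q10 factor = 2.0^-0.32 = 0.80107
t_adjusted = 3 * 0.80107 = 2.40 hours

2.40


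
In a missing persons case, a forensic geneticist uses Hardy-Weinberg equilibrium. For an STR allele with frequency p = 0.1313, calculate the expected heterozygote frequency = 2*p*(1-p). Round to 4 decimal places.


Hardy-Weinberg heterozygote frequency:
q = 1 - p = 1 - 0.1313 = 0.8687
2pq = 2 * 0.1313 * 0.8687 = 0.2281

0.2281


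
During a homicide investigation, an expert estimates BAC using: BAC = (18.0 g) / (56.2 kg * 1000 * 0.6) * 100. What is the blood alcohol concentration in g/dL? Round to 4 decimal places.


Applying the Widmark formula:
BAC = (dose_g / (body_wt * 1000 * r)) * 100
Denominator = 56.2 * 1000 * 0.6 = 33720
BAC = (18.0 / 33720) * 100
BAC = 0.0534 g/dL

0.0534


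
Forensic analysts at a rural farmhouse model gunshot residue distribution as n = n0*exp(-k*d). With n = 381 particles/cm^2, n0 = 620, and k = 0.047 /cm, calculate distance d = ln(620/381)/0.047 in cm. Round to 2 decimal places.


GSR distance calculation:
n0/n = 620 / 381 = 1.627297
ln(n0/n) = 0.48692
d = 0.48692 / 0.047 = 10.36 cm

10.36


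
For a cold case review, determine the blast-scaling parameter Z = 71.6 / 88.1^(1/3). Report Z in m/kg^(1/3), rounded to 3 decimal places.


Scaled distance calculation:
W^(1/3) = 88.1^(1/3) = 4.449644
Z = R / W^(1/3) = 71.6 / 4.449644
Z = 16.091 m/kg^(1/3)

16.091


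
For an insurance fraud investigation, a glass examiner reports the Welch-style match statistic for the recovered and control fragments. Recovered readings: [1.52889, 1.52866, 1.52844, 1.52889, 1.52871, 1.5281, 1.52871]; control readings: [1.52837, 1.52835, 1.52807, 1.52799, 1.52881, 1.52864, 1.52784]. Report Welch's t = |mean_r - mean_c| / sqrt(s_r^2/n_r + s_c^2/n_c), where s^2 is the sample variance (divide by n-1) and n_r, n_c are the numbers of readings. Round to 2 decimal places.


Welch's t-criterion for glass RI comparison:
Recovered mean = sum / n_r = 10.7004 / 7 = 1.5286286
Control mean = sum / n_c = 10.69807 / 7 = 1.5282957
Recovered sample variance s_r^2 = 7.76476e-08
Control sample variance s_c^2 = 1.23929e-07
Welch SE (unpooled) = sqrt(s_r^2/n_r + s_c^2/n_c) = sqrt(1.10925e-08 + 1.77041e-08) = sqrt(2.87966e-08) = 0.000169696
|mean_r - mean_c| = 0.000332857
t = 0.000332857 / 0.000169696 = 1.96

1.96


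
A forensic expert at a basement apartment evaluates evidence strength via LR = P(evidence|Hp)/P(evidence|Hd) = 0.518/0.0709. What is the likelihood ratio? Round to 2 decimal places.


Likelihood ratio calculation:
LR = P(E|Hp) / P(E|Hd)
LR = 0.518 / 0.0709
LR = 7.31

7.31


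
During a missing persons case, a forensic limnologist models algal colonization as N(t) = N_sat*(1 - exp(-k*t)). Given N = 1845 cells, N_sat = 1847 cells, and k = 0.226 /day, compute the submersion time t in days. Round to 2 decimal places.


PMSI from diatom colonization curve:
N / N_sat = 1845 / 1847 = 0.998917
1 - N/N_sat = 0.001083
ln(1 - N/N_sat) = -6.82802
t = -ln(1 - N/N_sat) / k = -(-6.82802) / 0.226 = 30.21 days

30.21


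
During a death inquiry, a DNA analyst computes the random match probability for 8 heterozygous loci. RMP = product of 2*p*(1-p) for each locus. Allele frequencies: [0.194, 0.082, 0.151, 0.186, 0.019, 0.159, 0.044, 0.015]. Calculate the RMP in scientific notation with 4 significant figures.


Computing RMP for 8 loci:
Locus 1: 2 * 0.194 * 0.806 = 0.312728
Locus 2: 2 * 0.082 * 0.918 = 0.150552
Locus 3: 2 * 0.151 * 0.849 = 0.256398
Locus 4: 2 * 0.186 * 0.814 = 0.302808
Locus 5: 2 * 0.019 * 0.981 = 0.037278
Locus 6: 2 * 0.159 * 0.841 = 0.267438
Locus 7: 2 * 0.044 * 0.956 = 0.084128
Locus 8: 2 * 0.015 * 0.985 = 0.02955
RMP = 9.060e-08

9.060e-08


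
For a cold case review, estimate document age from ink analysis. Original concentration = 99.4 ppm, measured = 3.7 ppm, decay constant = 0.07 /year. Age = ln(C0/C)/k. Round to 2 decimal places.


Document age estimation:
C0/C = 99.4 / 3.7 = 26.864865
ln(C0/C) = 3.290819
t = 3.290819 / 0.07 = 47.01 years

47.01


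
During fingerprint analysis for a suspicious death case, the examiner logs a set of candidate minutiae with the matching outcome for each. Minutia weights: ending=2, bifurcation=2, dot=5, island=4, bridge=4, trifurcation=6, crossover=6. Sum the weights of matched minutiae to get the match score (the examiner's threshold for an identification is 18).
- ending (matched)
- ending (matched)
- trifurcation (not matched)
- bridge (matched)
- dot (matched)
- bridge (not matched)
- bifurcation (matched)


Weighted minutiae match score:
  ending: matched, +2 (running total 2)
  ending: matched, +2 (running total 4)
  trifurcation: not matched, +0
  bridge: matched, +4 (running total 8)
  dot: matched, +5 (running total 13)
  bridge: not matched, +0
  bifurcation: matched, +2 (running total 15)
Total score = 15
Threshold = 18; verdict = inconclusive

15


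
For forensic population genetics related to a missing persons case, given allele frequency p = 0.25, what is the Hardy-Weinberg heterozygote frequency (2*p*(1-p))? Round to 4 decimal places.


Hardy-Weinberg heterozygote frequency:
q = 1 - p = 1 - 0.25 = 0.75
2pq = 2 * 0.25 * 0.75 = 0.3750

0.3750


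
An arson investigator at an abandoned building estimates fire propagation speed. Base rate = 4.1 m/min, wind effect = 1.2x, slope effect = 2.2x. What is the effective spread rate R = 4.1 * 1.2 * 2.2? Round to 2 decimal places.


Fire spread rate calculation:
R = R0 * wind_factor * slope_factor
= 4.1 * 1.2 * 2.2
= 4.92 * 2.2
= 10.82 m/min

10.82


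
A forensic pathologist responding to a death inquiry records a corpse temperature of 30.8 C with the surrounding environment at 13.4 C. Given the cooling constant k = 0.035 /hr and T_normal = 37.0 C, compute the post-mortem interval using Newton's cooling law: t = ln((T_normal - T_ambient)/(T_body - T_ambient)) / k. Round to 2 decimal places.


Using Newton's law of cooling:
t = ln((T_normal - T_ambient) / (T_body - T_ambient)) / k
T_normal - T_ambient = 23.6
T_body - T_ambient = 17.4
Ratio = 1.356322
ln(ratio) = 0.304777
t = 0.304777 / 0.035 = 8.71 hours

8.71


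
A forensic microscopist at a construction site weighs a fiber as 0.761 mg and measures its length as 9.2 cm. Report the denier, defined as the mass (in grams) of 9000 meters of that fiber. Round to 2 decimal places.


Denier calculation:
Mass in grams = 0.761 mg / 1000 = 0.000761 g
Length in meters = 9.2 cm / 100 = 0.092 m
Linear density = mass / length = 0.000761 / 0.092 = 0.00827174 g/m
Denier = (g/m) * 9000 = 0.00827174 * 9000 = 74.45

74.45


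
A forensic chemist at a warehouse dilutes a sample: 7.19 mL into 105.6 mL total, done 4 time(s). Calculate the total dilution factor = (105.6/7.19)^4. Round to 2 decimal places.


Dilution factor calculation:
Single dilution = V_total / V_sample = 105.6 / 7.19 ≈ 14.687065
Number of dilutions = 4
Total DF = (105.6 / 7.19)^4 (full precision, rounded at the end) = 46530.76

46530.76


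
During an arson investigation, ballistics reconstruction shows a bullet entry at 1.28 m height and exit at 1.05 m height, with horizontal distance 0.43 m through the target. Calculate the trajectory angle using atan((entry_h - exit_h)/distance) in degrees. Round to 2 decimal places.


Bullet trajectory angle:
Height difference = 1.28 - 1.05 = 0.23 m
angle = atan(0.23 / 0.43)
angle = atan(0.534884)
angle = 28.14 degrees

28.14


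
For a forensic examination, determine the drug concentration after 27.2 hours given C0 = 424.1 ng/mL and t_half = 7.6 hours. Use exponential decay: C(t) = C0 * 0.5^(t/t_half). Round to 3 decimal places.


Drug concentration decay:
Number of half-lives = t / t_half = 27.2 / 7.6 = 3.578947
Decay factor = 0.5^3.578947 = 0.08368153
C(t) = 424.1 * 0.08368153 = 35.489 ng/mL

35.489


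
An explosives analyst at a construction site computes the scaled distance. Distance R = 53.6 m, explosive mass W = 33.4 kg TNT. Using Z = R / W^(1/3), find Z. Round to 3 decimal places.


Scaled distance calculation:
W^(1/3) = 33.4^(1/3) = 3.220442
Z = R / W^(1/3) = 53.6 / 3.220442
Z = 16.644 m/kg^(1/3)

16.644


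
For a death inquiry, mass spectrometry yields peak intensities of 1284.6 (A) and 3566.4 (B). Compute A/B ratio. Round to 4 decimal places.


Spectral peak ratio:
Peak A = 1284.6 counts
Peak B = 3566.4 counts
Ratio = 1284.6 / 3566.4 = 0.3602

0.3602


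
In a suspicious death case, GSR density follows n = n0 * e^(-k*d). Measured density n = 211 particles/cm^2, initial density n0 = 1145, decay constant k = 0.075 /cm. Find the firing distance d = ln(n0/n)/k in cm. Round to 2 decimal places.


GSR distance calculation:
n0/n = 1145 / 211 = 5.42654
ln(n0/n) = 1.691302
d = 1.691302 / 0.075 = 22.55 cm

22.55


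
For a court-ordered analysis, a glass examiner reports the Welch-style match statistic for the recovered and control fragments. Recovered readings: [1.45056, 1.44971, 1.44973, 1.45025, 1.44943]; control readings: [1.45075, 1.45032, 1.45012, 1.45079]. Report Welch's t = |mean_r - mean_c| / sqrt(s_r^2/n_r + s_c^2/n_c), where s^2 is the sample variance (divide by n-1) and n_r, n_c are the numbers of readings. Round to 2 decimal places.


Welch's t-criterion for glass RI comparison:
Recovered mean = sum / n_r = 7.24968 / 5 = 1.449936
Control mean = sum / n_c = 5.80198 / 4 = 1.450495
Recovered sample variance s_r^2 = 2.0938e-07
Control sample variance s_c^2 = 1.07767e-07
Welch SE (unpooled) = sqrt(s_r^2/n_r + s_c^2/n_c) = sqrt(4.1876e-08 + 2.69417e-08) = sqrt(6.88177e-08) = 0.000262331
|mean_r - mean_c| = 0.000559
t = 0.000559 / 0.000262331 = 2.13

2.13


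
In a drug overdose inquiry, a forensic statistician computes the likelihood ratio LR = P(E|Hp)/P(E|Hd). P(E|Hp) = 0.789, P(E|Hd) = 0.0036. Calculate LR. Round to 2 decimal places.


Likelihood ratio calculation:
LR = P(E|Hp) / P(E|Hd)
LR = 0.789 / 0.0036
LR = 219.17

219.17


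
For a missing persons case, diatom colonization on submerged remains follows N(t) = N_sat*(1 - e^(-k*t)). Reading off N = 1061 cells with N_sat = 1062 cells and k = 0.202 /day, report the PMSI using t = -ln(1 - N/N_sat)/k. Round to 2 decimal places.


PMSI from diatom colonization curve:
N / N_sat = 1061 / 1062 = 0.999058
1 - N/N_sat = 0.000942
ln(1 - N/N_sat) = -6.967505
t = -ln(1 - N/N_sat) / k = -(-6.967505) / 0.202 = 34.49 days

34.49


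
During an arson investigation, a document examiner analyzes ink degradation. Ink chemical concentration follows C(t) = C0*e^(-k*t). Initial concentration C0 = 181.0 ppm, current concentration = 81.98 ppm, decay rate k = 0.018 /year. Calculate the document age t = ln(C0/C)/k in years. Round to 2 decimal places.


Document age estimation:
C0/C = 181.0 / 81.98 = 2.207856
ln(C0/C) = 0.792022
t = 0.792022 / 0.018 = 44.00 years

44.00


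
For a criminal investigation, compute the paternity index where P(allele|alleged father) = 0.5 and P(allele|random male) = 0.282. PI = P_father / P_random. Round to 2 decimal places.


Paternity Index calculation:
PI = P(allele|father) / P(allele|random)
PI = 0.5 / 0.282
PI = 1.77

1.77


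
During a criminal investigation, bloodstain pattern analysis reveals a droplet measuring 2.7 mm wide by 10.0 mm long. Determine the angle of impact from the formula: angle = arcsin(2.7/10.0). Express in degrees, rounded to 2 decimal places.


Blood spatter impact angle calculation:
width / length = 2.7 / 10.0 = 0.27
angle = arcsin(0.27)
angle = 15.66 degrees

15.66


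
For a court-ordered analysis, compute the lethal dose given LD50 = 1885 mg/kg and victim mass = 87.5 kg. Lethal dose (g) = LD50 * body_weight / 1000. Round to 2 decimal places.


Lethal dose calculation:
Lethal dose = LD50 * body_weight / 1000
= 1885 * 87.5 / 1000
= 164937.5 / 1000
= 164.94 g

164.94


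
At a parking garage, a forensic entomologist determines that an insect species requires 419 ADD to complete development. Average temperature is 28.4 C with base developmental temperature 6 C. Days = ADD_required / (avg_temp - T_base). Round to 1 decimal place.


Insect development time:
Effective temperature = avg_temp - T_base = 28.4 - 6 = 22.4 C
Days = ADD / effective_temp = 419 / 22.4 = 18.7 days

18.7


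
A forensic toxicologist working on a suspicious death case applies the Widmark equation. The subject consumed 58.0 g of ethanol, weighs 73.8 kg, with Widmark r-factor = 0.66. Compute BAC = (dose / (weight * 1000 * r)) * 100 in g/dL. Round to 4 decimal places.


Applying the Widmark formula:
BAC = (dose_g / (body_wt * 1000 * r)) * 100
Denominator = 73.8 * 1000 * 0.66 = 48708
BAC = (58.0 / 48708) * 100
BAC = 0.1191 g/dL

0.1191


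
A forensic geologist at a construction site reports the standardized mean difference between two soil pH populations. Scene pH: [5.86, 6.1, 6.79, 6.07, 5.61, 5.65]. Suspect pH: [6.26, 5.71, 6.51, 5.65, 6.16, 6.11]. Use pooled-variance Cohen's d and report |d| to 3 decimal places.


Pooled-variance Cohen's d for soil pH comparison:
Scene mean = 36.08 / 6 = 6.013333
Suspect mean = 36.4 / 6 = 6.066667
Scene sample variance s_s^2 = 0.186427
Suspect sample variance s_c^2 = 0.109067
Pooled variance = ((n_s-1)*s_s^2 + (n_c-1)*s_c^2) / (n_s + n_c - 2) = 0.147747
Pooled SD = sqrt(0.147747) = 0.384379
Mean difference = -0.053333
|d| = |-0.053333| / 0.384379 = 0.139

0.139


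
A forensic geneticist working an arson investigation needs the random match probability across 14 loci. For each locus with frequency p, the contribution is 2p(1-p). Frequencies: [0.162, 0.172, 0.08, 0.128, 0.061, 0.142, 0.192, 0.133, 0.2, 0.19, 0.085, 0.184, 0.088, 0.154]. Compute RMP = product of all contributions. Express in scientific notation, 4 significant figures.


Computing RMP for 14 loci:
Locus 1: 2 * 0.162 * 0.838 = 0.271512
Locus 2: 2 * 0.172 * 0.828 = 0.284832
Locus 3: 2 * 0.08 * 0.92 = 0.1472
Locus 4: 2 * 0.128 * 0.872 = 0.223232
Locus 5: 2 * 0.061 * 0.939 = 0.114558
Locus 6: 2 * 0.142 * 0.858 = 0.243672
Locus 7: 2 * 0.192 * 0.808 = 0.310272
Locus 8: 2 * 0.133 * 0.867 = 0.230622
Locus 9: 2 * 0.2 * 0.8 = 0.32
Locus 10: 2 * 0.19 * 0.81 = 0.3078
Locus 11: 2 * 0.085 * 0.915 = 0.15555
Locus 12: 2 * 0.184 * 0.816 = 0.300288
Locus 13: 2 * 0.088 * 0.912 = 0.160512
Locus 14: 2 * 0.154 * 0.846 = 0.260568
RMP = 9.767e-10

9.767e-10


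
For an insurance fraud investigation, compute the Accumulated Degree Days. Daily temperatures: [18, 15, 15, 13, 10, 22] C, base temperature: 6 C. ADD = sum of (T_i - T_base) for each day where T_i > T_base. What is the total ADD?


Computing ADD day by day:
Day 1: max(0, 18 - 6) = 12
Day 2: max(0, 15 - 6) = 9
Day 3: max(0, 15 - 6) = 9
Day 4: max(0, 13 - 6) = 7
Day 5: max(0, 10 - 6) = 4
Day 6: max(0, 22 - 6) = 16
Total ADD = 57

57


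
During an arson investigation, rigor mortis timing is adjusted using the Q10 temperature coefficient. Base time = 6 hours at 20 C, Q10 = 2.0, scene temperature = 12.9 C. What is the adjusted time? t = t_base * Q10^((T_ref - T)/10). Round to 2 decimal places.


Rigor mortis time adjustment:
Exponent = (T_ref - T_actual) / 10 = (20 - 12.9) / 10 = 0.71
Q10 factor = 2.0^0.71 = 1.6358
t_adjusted = 6 * 1.6358 = 9.81 hours

9.81


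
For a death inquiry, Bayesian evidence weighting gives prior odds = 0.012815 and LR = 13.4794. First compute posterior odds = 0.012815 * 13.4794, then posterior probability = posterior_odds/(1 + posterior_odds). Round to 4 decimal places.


Bayesian evidence evaluation:
Posterior odds = prior_odds * LR = 0.012815 * 13.4794 = 0.1727385
Posterior probability = posterior_odds / (1 + posterior_odds)
= 0.1727385 / (1 + 0.1727385)
= 0.1727385 / 1.1727385
= 0.1473

0.1473


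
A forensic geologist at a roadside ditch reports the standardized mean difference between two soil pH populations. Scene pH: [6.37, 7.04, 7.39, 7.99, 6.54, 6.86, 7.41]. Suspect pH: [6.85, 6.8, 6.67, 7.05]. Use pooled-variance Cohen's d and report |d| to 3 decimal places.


Pooled-variance Cohen's d for soil pH comparison:
Scene mean = 49.6 / 7 = 7.085714
Suspect mean = 27.37 / 4 = 6.8425
Scene sample variance s_s^2 = 0.313095
Suspect sample variance s_c^2 = 0.024892
Pooled variance = ((n_s-1)*s_s^2 + (n_c-1)*s_c^2) / (n_s + n_c - 2) = 0.217027
Pooled SD = sqrt(0.217027) = 0.465862
Mean difference = 0.243214
|d| = |0.243214| / 0.465862 = 0.522

0.522


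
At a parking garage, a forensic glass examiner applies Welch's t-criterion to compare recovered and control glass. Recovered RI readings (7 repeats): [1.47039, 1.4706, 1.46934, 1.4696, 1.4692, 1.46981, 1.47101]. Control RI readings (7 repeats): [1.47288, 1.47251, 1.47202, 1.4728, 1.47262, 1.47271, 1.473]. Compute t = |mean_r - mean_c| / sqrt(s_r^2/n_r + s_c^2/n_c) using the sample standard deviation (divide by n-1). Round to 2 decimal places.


Welch's t-criterion for glass RI comparison:
Recovered mean = sum / n_r = 10.28995 / 7 = 1.4699929
Control mean = sum / n_c = 10.30854 / 7 = 1.4726486
Recovered sample variance s_r^2 = 4.67257e-07
Control sample variance s_c^2 = 1.03148e-07
Welch SE (unpooled) = sqrt(s_r^2/n_r + s_c^2/n_c) = sqrt(6.6751e-08 + 1.47354e-08) = sqrt(8.14864e-08) = 0.000285458
|mean_r - mean_c| = 0.00265571
t = 0.00265571 / 0.000285458 = 9.30

9.30


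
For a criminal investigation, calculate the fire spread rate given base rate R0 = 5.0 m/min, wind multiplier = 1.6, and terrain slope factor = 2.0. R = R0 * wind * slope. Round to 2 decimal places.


Fire spread rate calculation:
R = R0 * wind_factor * slope_factor
= 5.0 * 1.6 * 2.0
= 8 * 2.0
= 16.00 m/min

16.00


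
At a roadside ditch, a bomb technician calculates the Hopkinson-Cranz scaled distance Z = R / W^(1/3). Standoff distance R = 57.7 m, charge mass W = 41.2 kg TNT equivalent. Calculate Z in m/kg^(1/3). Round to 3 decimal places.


Scaled distance calculation:
W^(1/3) = 41.2^(1/3) = 3.453815
Z = R / W^(1/3) = 57.7 / 3.453815
Z = 16.706 m/kg^(1/3)

16.706


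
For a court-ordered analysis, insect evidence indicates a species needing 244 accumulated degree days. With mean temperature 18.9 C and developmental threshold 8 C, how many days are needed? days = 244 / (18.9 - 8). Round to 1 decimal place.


Insect development time:
Effective temperature = avg_temp - T_base = 18.9 - 8 = 10.9 C
Days = ADD / effective_temp = 244 / 10.9 = 22.4 days

22.4


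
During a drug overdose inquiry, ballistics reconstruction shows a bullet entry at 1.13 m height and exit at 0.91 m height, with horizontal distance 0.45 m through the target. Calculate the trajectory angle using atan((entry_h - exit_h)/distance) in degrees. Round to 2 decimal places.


Bullet trajectory angle:
Height difference = 1.13 - 0.91 = 0.22 m
angle = atan(0.22 / 0.45)
angle = atan(0.488889)
angle = 26.05 degrees

26.05


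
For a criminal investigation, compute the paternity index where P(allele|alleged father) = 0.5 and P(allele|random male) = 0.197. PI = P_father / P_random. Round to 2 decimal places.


Paternity Index calculation:
PI = P(allele|father) / P(allele|random)
PI = 0.5 / 0.197
PI = 2.54

2.54


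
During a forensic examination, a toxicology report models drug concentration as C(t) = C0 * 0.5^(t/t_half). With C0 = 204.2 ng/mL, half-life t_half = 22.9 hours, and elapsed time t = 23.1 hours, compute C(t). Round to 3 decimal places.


Drug concentration decay:
Number of half-lives = t / t_half = 23.1 / 22.9 = 1.008734
Decay factor = 0.5^1.008734 = 0.49698217
C(t) = 204.2 * 0.49698217 = 101.484 ng/mL

101.484


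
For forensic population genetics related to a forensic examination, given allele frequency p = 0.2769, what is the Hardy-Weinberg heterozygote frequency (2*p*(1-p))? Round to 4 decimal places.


Hardy-Weinberg heterozygote frequency:
q = 1 - p = 1 - 0.2769 = 0.7231
2pq = 2 * 0.2769 * 0.7231 = 0.4005

0.4005


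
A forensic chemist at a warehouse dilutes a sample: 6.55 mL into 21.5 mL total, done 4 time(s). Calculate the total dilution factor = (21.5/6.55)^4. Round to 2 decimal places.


Dilution factor calculation:
Single dilution = V_total / V_sample = 21.5 / 6.55 ≈ 3.282443
Number of dilutions = 4
Total DF = (21.5 / 6.55)^4 (full precision, rounded at the end) = 116.09

116.09


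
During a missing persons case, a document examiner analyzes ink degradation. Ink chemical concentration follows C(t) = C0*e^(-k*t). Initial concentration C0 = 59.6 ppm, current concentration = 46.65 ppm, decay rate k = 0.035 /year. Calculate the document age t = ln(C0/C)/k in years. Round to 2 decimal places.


Document age estimation:
C0/C = 59.6 / 46.65 = 1.277599
ln(C0/C) = 0.244983
t = 0.244983 / 0.035 = 7.00 years

7.00


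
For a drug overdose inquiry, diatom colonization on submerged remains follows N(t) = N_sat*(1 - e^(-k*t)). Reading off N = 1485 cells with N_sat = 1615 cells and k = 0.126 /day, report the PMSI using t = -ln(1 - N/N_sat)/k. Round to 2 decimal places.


PMSI from diatom colonization curve:
N / N_sat = 1485 / 1615 = 0.919505
1 - N/N_sat = 0.080495
ln(1 - N/N_sat) = -2.51956
t = -ln(1 - N/N_sat) / k = -(-2.51956) / 0.126 = 20.00 days

20.00


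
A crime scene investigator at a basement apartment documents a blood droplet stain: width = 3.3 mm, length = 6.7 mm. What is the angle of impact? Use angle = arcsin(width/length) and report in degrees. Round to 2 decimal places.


Blood spatter impact angle calculation:
width / length = 3.3 / 6.7 = 0.492537
angle = arcsin(0.492537)
angle = 29.51 degrees

29.51


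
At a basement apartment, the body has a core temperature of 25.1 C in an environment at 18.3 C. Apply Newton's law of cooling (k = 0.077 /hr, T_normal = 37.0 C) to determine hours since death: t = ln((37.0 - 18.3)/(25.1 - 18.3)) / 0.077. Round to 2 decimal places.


Using Newton's law of cooling:
t = ln((T_normal - T_ambient) / (T_body - T_ambient)) / k
T_normal - T_ambient = 18.7
T_body - T_ambient = 6.8
Ratio = 2.75
ln(ratio) = 1.011601
t = 1.011601 / 0.077 = 13.14 hours

13.14


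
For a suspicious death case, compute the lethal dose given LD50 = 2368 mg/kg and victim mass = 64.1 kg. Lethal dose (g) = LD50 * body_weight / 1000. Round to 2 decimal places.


Lethal dose calculation:
Lethal dose = LD50 * body_weight / 1000
= 2368 * 64.1 / 1000
= 151788.8 / 1000
= 151.79 g

151.79


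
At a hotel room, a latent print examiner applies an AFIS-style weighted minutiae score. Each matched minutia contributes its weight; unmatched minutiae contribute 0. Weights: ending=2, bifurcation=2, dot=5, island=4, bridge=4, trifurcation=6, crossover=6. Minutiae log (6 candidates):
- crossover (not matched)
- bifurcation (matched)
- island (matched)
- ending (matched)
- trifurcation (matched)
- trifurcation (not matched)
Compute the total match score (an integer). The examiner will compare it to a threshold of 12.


Weighted minutiae match score:
  crossover: not matched, +0
  bifurcation: matched, +2 (running total 2)
  island: matched, +4 (running total 6)
  ending: matched, +2 (running total 8)
  trifurcation: matched, +6 (running total 14)
  trifurcation: not matched, +0
Total score = 14
Threshold = 12; verdict = identification

14


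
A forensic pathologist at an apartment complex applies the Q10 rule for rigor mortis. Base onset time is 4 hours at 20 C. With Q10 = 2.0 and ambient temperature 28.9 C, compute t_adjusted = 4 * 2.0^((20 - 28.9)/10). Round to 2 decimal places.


Rigor mortis time adjustment:
Exponent = (T_ref - T_actual) / 10 = (20 - 28.9) / 10 = -0.89
Q10 factor = 2.0^-0.89 = 0.53961
t_adjusted = 4 * 0.53961 = 2.16 hours

2.16


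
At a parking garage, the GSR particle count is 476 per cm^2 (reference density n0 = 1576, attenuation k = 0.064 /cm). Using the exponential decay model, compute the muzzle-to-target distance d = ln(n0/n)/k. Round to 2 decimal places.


GSR distance calculation:
n0/n = 1576 / 476 = 3.310924
ln(n0/n) = 1.197227
d = 1.197227 / 0.064 = 18.71 cm

18.71


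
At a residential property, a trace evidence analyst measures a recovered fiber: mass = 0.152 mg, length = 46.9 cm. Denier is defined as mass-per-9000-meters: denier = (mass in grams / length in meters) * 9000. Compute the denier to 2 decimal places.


Denier calculation:
Mass in grams = 0.152 mg / 1000 = 0.000152 g
Length in meters = 46.9 cm / 100 = 0.469 m
Linear density = mass / length = 0.000152 / 0.469 = 0.00032409 g/m
Denier = (g/m) * 9000 = 0.00032409 * 9000 = 2.92

2.92


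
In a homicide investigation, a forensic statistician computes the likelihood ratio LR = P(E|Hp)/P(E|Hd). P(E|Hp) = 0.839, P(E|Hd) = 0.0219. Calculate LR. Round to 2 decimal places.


Likelihood ratio calculation:
LR = P(E|Hp) / P(E|Hd)
LR = 0.839 / 0.0219
LR = 38.31

38.31


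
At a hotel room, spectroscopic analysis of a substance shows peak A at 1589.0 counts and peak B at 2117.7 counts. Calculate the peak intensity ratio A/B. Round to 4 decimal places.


Spectral peak ratio:
Peak A = 1589.0 counts
Peak B = 2117.7 counts
Ratio = 1589.0 / 2117.7 = 0.7503

0.7503


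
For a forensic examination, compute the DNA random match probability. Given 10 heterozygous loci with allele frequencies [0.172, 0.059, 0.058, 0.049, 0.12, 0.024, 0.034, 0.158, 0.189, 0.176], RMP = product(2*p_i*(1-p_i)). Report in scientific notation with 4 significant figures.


Computing RMP for 10 loci:
Locus 1: 2 * 0.172 * 0.828 = 0.284832
Locus 2: 2 * 0.059 * 0.941 = 0.111038
Locus 3: 2 * 0.058 * 0.942 = 0.109272
Locus 4: 2 * 0.049 * 0.951 = 0.093198
Locus 5: 2 * 0.12 * 0.88 = 0.2112
Locus 6: 2 * 0.024 * 0.976 = 0.046848
Locus 7: 2 * 0.034 * 0.966 = 0.065688
Locus 8: 2 * 0.158 * 0.842 = 0.266072
Locus 9: 2 * 0.189 * 0.811 = 0.306558
Locus 10: 2 * 0.176 * 0.824 = 0.290048
RMP = 4.953e-09

4.953e-09


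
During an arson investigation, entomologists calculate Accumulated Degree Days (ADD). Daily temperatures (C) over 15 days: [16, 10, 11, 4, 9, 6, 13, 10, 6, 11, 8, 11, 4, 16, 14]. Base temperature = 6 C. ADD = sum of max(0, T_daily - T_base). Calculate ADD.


Computing ADD day by day:
Day 1: max(0, 16 - 6) = 10
Day 2: max(0, 10 - 6) = 4
Day 3: max(0, 11 - 6) = 5
Day 4: max(0, 4 - 6) = 0
Day 5: max(0, 9 - 6) = 3
Day 6: max(0, 6 - 6) = 0
Day 7: max(0, 13 - 6) = 7
Day 8: max(0, 10 - 6) = 4
Day 9: max(0, 6 - 6) = 0
Day 10: max(0, 11 - 6) = 5
Day 11: max(0, 8 - 6) = 2
Day 12: max(0, 11 - 6) = 5
Day 13: max(0, 4 - 6) = 0
Day 14: max(0, 16 - 6) = 10
Day 15: max(0, 14 - 6) = 8
Total ADD = 63

63


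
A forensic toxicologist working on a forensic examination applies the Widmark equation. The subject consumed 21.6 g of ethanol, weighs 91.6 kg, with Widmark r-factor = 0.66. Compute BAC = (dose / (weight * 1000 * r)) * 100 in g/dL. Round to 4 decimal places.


Applying the Widmark formula:
BAC = (dose_g / (body_wt * 1000 * r)) * 100
Denominator = 91.6 * 1000 * 0.66 = 60456
BAC = (21.6 / 60456) * 100
BAC = 0.0357 g/dL

0.0357


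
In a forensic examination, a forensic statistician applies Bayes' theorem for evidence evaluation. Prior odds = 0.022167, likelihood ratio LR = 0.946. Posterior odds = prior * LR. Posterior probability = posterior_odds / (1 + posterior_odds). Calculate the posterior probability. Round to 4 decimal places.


Bayesian evidence evaluation:
Posterior odds = prior_odds * LR = 0.022167 * 0.946 = 0.02096998
Posterior probability = posterior_odds / (1 + posterior_odds)
= 0.02096998 / (1 + 0.02096998)
= 0.02096998 / 1.02096998
= 0.0205

0.0205


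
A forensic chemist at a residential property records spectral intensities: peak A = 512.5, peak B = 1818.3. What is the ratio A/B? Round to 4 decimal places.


Spectral peak ratio:
Peak A = 512.5 counts
Peak B = 1818.3 counts
Ratio = 512.5 / 1818.3 = 0.2819

0.2819


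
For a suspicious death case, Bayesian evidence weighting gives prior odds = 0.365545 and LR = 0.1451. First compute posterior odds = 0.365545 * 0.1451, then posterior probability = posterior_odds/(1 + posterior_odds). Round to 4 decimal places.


Bayesian evidence evaluation:
Posterior odds = prior_odds * LR = 0.365545 * 0.1451 = 0.05304058
Posterior probability = posterior_odds / (1 + posterior_odds)
= 0.05304058 / (1 + 0.05304058)
= 0.05304058 / 1.05304058
= 0.0504

0.0504


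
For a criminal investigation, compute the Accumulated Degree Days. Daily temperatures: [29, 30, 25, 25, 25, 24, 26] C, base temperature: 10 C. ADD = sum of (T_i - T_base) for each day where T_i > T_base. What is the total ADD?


Computing ADD day by day:
Day 1: max(0, 29 - 10) = 19
Day 2: max(0, 30 - 10) = 20
Day 3: max(0, 25 - 10) = 15
Day 4: max(0, 25 - 10) = 15
Day 5: max(0, 25 - 10) = 15
Day 6: max(0, 24 - 10) = 14
Day 7: max(0, 26 - 10) = 16
Total ADD = 114

114
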